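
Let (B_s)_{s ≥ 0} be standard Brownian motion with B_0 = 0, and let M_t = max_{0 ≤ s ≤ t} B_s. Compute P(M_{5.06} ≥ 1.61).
P(M_{5.06} ≥ 1.61) = 2·P(B_{5.06} ≥ 1.61) = 2(1 − Φ(1.61/√5.06)) ≈ 0.4742

By the reflection principle for Brownian motion, P(M_t ≥ a) = 2 · P(B_t ≥ a) for a ≥ 0. Since B_t ~ N(0, t), P(B_t ≥ 1.61) = 1 − Φ(1.61/√t) = 1 − Φ(1.61/√5.06) = 1 − Φ(0.7157). So
  P(M_{5.06} ≥ 1.61) = 2(1 − Φ(0.7157)) ≈ 0.4742.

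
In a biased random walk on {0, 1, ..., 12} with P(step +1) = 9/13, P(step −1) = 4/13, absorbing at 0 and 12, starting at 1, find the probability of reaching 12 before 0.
P(hit 12 before 0) = (1 − (4/9)^1) / (1 − (4/9)^12) = 31381059609/56482551853

Let u_k denote P(reach 12 before 0 | start at k). Boundary: u_0 = 0, u_12 = 1. Recurrence: u_k = 9/13·u_{k+1} + 4/13·u_{k-1} for 1 ≤ k ≤ 11. Try u_k = A + B·r^k with r = q/p = (4/13)/(9/13) = 4/9. Substitution satisfies the recurrence; boundary conditions give:
  u_k = (1 − r^k) / (1 − r^N) = (1 − (4/9)^1) / (1 − (4/9)^12) = 31381059609/56482551853.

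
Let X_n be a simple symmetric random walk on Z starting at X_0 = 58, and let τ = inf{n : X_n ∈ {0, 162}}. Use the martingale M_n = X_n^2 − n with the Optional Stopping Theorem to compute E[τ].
E[τ] = 6032

M_n = X_n^2 − n is a martingale (since E[X_{n+1}^2 | F_n] = X_n^2 + 1). By OST (τ has finite mean in a bounded region), E[M_τ] = E[M_0] = X_0^2 − 0 = 58^2 = 3364. Also E[M_τ] = E[X_τ^2] − E[τ]. The walk exits at 0 or 162, with P(hit 162 first) = 58/162, so E[X_τ^2] = 162^2 · 58/162 + 0 = 9396. Thus E[τ] = E[X_τ^2] − E[M_τ] = 9396 − 3364 = 6032 = 58(162 − 58) = 6032.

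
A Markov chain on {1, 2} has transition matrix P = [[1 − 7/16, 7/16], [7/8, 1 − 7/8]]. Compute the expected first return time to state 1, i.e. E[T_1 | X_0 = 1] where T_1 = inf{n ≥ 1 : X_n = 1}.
E[T_1 | X_0 = 1] = 1/π_1 = 3/2

For an irreducible recurrent Markov chain with stationary distribution π, E[T_i | X_0 = i] = 1/π_i (Kac's formula). Here π_1 = (7/8)/(7/16 + 7/8) = (7/8)/(21/16) = 2/3, so E[T_1 | X_0 = 1] = 1/π_1 = (7/16 + 7/8)/(7/8) = (21/16)/(7/8) = 3/2.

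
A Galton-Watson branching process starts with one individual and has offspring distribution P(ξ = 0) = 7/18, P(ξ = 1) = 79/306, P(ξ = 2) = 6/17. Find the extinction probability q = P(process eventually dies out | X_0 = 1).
q = 1

Mean offspring μ = 0·7/18 + 1·79/306 + 2·6/17 = 295/306 ≤ 1. For μ ≤ 1 with offspring not concentrated at 1, the Galton-Watson process goes extinct almost surely, so q = 1.
(Algebraic check: The pgf is f(s) = 7/18 + 79/306·s + 6/17·s². The extinction probability q is the smallest fixed point of f in [0, 1]. Setting s = f(s):
  6/17·s² + (79/306 − 1)·s + 7/18 = 0
  6/17·s² − (7/18 + 6/17)·s + 7/18 = 0
which factors as (s − 1)·(6/17·s − 7/18) = 0, giving roots s = 1 and s = (7/18)/(6/17) = 119/108. Since 119/108 ≥ 1, the smallest root in [0, 1] is s = 1.)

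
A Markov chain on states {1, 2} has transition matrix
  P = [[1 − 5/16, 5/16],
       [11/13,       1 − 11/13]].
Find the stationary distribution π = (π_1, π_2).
π_1 = 176/241, π_2 = 65/241

Solve πP = π with π_1 + π_2 = 1. From πP = π: π_1 · (1 − 5/16) + π_2 · 11/13 = π_1 ⇒ π_2 · 11/13 = π_1 · 5/16 ⇒ π_2/π_1 = (5/16)/(11/13) = 65/176. Together with π_1 + π_2 = 1:
  π_1 = (11/13)/(5/16 + 11/13) = (11/13)/(241/208) = 176/241,
  π_2 = (5/16)/(5/16 + 11/13) = (5/16)/(241/208) = 65/241.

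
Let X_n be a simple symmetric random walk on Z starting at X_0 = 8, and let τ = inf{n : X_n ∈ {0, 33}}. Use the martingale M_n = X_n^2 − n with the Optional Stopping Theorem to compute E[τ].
E[τ] = 200

M_n = X_n^2 − n is a martingale (since E[X_{n+1}^2 | F_n] = X_n^2 + 1). By OST (τ has finite mean in a bounded region), E[M_τ] = E[M_0] = X_0^2 − 0 = 8^2 = 64. Also E[M_τ] = E[X_τ^2] − E[τ]. The walk exits at 0 or 33, with P(hit 33 first) = 8/33, so E[X_τ^2] = 33^2 · 8/33 + 0 = 264. Thus E[τ] = E[X_τ^2] − E[M_τ] = 264 − 64 = 200 = 8(33 − 8) = 200.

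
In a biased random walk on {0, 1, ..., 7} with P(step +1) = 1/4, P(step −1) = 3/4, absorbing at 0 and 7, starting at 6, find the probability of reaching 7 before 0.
P(hit 7 before 0) = (1 − (3)^6) / (1 − (3)^7) = 364/1093

Let u_k denote P(reach 7 before 0 | start at k). Boundary: u_0 = 0, u_7 = 1. Recurrence: u_k = 1/4·u_{k+1} + 3/4·u_{k-1} for 1 ≤ k ≤ 6. Try u_k = A + B·r^k with r = q/p = (3/4)/(1/4) = 3. Substitution satisfies the recurrence; boundary conditions give:
  u_k = (1 − r^k) / (1 − r^N) = (1 − (3)^6) / (1 − (3)^7) = 364/1093.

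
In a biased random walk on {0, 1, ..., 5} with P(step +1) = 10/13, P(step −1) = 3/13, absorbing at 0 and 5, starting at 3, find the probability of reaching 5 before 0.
P(hit 5 before 0) = (1 − (3/10)^3) / (1 − (3/10)^5) = 13900/14251

Let u_k denote P(reach 5 before 0 | start at k). Boundary: u_0 = 0, u_5 = 1. Recurrence: u_k = 10/13·u_{k+1} + 3/13·u_{k-1} for 1 ≤ k ≤ 4. Try u_k = A + B·r^k with r = q/p = (3/13)/(10/13) = 3/10. Substitution satisfies the recurrence; boundary conditions give:
  u_k = (1 − r^k) / (1 − r^N) = (1 − (3/10)^3) / (1 − (3/10)^5) = 13900/14251.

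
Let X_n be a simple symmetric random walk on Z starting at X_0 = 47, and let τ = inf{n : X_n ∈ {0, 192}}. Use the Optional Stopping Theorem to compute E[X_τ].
E[X_τ] = 47

X_n is a martingale and τ is a bounded-mean stopping time (indeed τ is finite a.s. with bounded expectation since the walk is in a bounded region). By the OST, E[X_τ] = E[X_0] = 47. Equivalently: E[X_τ] = 192 · P(hit 192 first) + 0 · P(hit 0 first) = 192 · (47/192) = 47.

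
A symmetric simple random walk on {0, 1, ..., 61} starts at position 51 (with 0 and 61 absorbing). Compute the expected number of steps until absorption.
E[τ | X_0 = 51] = 510

Let v_k = E[τ | X_0 = k]. Boundary: v_0 = v_61 = 0. Recurrence: v_k = 1 + (v_{k-1} + v_{k+1})/2 for 1 ≤ k ≤ 60. The particular solution to v_k − (v_{k-1} + v_{k+1})/2 = 1 is v_k = −k^2. Adding homogeneous solution A + B k and matching boundaries gives v_k = k (61 − k). Substituting k = 51: v_51 = 51 · 10 = 510.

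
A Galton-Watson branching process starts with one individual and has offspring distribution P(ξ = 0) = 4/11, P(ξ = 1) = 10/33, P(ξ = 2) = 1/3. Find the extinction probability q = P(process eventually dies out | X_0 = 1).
q = 1

Mean offspring μ = 0·4/11 + 1·10/33 + 2·1/3 = 32/33 ≤ 1. For μ ≤ 1 with offspring not concentrated at 1, the Galton-Watson process goes extinct almost surely, so q = 1.
(Algebraic check: The pgf is f(s) = 4/11 + 10/33·s + 1/3·s². The extinction probability q is the smallest fixed point of f in [0, 1]. Setting s = f(s):
  1/3·s² + (10/33 − 1)·s + 4/11 = 0
  1/3·s² − (4/11 + 1/3)·s + 4/11 = 0
which factors as (s − 1)·(1/3·s − 4/11) = 0, giving roots s = 1 and s = (4/11)/(1/3) = 12/11. Since 12/11 ≥ 1, the smallest root in [0, 1] is s = 1.)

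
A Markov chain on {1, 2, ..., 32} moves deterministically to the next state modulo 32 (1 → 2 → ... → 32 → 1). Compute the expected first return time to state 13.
E[T_13 | X_0 = 13] = 32

The chain cycles deterministically, so starting at state 13 it returns in exactly 32 steps. Equivalently, the stationary distribution is uniform π_j = 1/32 for every state j, so by Kac's formula E[T_13] = 1/π_13 = 32.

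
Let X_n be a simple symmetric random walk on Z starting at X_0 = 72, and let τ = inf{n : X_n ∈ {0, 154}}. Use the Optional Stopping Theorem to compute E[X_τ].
E[X_τ] = 72

X_n is a martingale and τ is a bounded-mean stopping time (indeed τ is finite a.s. with bounded expectation since the walk is in a bounded region). By the OST, E[X_τ] = E[X_0] = 72. Equivalently: E[X_τ] = 154 · P(hit 154 first) + 0 · P(hit 0 first) = 154 · (72/154) = 72.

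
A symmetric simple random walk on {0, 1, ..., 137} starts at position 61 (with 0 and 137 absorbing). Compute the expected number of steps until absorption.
E[τ | X_0 = 61] = 4636

Let v_k = E[τ | X_0 = k]. Boundary: v_0 = v_137 = 0. Recurrence: v_k = 1 + (v_{k-1} + v_{k+1})/2 for 1 ≤ k ≤ 136. The particular solution to v_k − (v_{k-1} + v_{k+1})/2 = 1 is v_k = −k^2. Adding homogeneous solution A + B k and matching boundaries gives v_k = k (137 − k). Substituting k = 61: v_61 = 61 · 76 = 4636.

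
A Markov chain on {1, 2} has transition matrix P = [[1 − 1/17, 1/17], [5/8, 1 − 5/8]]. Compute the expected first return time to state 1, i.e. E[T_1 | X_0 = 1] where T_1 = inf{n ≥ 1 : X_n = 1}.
E[T_1 | X_0 = 1] = 1/π_1 = 93/85

For an irreducible recurrent Markov chain with stationary distribution π, E[T_i | X_0 = i] = 1/π_i (Kac's formula). Here π_1 = (5/8)/(1/17 + 5/8) = (5/8)/(93/136) = 85/93, so E[T_1 | X_0 = 1] = 1/π_1 = (1/17 + 5/8)/(5/8) = (93/136)/(5/8) = 93/85.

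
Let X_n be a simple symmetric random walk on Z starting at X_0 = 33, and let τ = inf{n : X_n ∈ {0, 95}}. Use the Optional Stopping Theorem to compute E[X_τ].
E[X_τ] = 33

X_n is a martingale and τ is a bounded-mean stopping time (indeed τ is finite a.s. with bounded expectation since the walk is in a bounded region). By the OST, E[X_τ] = E[X_0] = 33. Equivalently: E[X_τ] = 95 · P(hit 95 first) + 0 · P(hit 0 first) = 95 · (33/95) = 33.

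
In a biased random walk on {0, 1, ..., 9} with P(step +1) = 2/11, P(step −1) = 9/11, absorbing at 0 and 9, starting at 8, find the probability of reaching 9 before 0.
P(hit 9 before 0) = (1 − (9/2)^8) / (1 − (9/2)^9) = 12298990/55345711

Let u_k denote P(reach 9 before 0 | start at k). Boundary: u_0 = 0, u_9 = 1. Recurrence: u_k = 2/11·u_{k+1} + 9/11·u_{k-1} for 1 ≤ k ≤ 8. Try u_k = A + B·r^k with r = q/p = (9/11)/(2/11) = 9/2. Substitution satisfies the recurrence; boundary conditions give:
  u_k = (1 − r^k) / (1 − r^N) = (1 − (9/2)^8) / (1 − (9/2)^9) = 12298990/55345711.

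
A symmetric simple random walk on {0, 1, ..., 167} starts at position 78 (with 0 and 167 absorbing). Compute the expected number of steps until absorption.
E[τ | X_0 = 78] = 6942

Let v_k = E[τ | X_0 = k]. Boundary: v_0 = v_167 = 0. Recurrence: v_k = 1 + (v_{k-1} + v_{k+1})/2 for 1 ≤ k ≤ 166. The particular solution to v_k − (v_{k-1} + v_{k+1})/2 = 1 is v_k = −k^2. Adding homogeneous solution A + B k and matching boundaries gives v_k = k (167 − k). Substituting k = 78: v_78 = 78 · 89 = 6942.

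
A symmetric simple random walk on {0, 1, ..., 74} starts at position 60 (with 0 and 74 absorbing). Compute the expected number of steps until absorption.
E[τ | X_0 = 60] = 840

Let v_k = E[τ | X_0 = k]. Boundary: v_0 = v_74 = 0. Recurrence: v_k = 1 + (v_{k-1} + v_{k+1})/2 for 1 ≤ k ≤ 73. The particular solution to v_k − (v_{k-1} + v_{k+1})/2 = 1 is v_k = −k^2. Adding homogeneous solution A + B k and matching boundaries gives v_k = k (74 − k). Substituting k = 60: v_60 = 60 · 14 = 840.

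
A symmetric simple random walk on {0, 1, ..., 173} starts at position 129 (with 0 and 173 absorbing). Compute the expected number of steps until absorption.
E[τ | X_0 = 129] = 5676

Let v_k = E[τ | X_0 = k]. Boundary: v_0 = v_173 = 0. Recurrence: v_k = 1 + (v_{k-1} + v_{k+1})/2 for 1 ≤ k ≤ 172. The particular solution to v_k − (v_{k-1} + v_{k+1})/2 = 1 is v_k = −k^2. Adding homogeneous solution A + B k and matching boundaries gives v_k = k (173 − k). Substituting k = 129: v_129 = 129 · 44 = 5676.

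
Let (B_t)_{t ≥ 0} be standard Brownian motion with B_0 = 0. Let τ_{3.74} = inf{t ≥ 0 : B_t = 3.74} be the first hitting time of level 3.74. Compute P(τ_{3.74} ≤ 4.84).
P(τ_{3.74} ≤ 4.84) = 2(1 − Φ(3.74/√4.84)) = 2(1 − Φ(1.7000)) ≈ 0.0891

By the reflection principle for standard BM, P(τ_b ≤ t) = 2 · P(B_t ≥ b). Since B_t ~ N(0, t), P(B_t ≥ 3.74) = 1 − Φ(3.74/√t) = 1 − Φ(3.74/√4.84) = 1 − Φ(1.7000) ≈ 0.04457. Doubling: P(τ_{3.74} ≤ 4.84) ≈ 2 · 0.04457 = 0.08914 ≈ 0.0891.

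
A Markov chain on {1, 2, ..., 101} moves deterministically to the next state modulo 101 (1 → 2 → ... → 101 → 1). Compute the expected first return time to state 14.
E[T_14 | X_0 = 14] = 101

The chain cycles deterministically, so starting at state 14 it returns in exactly 101 steps. Equivalently, the stationary distribution is uniform π_j = 1/101 for every state j, so by Kac's formula E[T_14] = 1/π_14 = 101.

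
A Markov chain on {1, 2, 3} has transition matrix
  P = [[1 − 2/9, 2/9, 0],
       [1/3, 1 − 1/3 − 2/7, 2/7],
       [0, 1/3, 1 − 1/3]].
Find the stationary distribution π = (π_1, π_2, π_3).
π = (21/47, 14/47, 12/47)

This is a birth-death chain on three states, which satisfies detailed balance: π_1 · P_{12} = π_2 · P_{21} and π_2 · P_{23} = π_3 · P_{32}.
From π_1 · 2/9 = π_2 · 1/3: π_2/π_1 = (2/9)/(1/3) = 2/3.
From π_2 · 2/7 = π_3 · 1/3: π_3/π_2 = (2/7)/(1/3) = 6/7.
Take π_1 proportional to 1; then unnormalized π = (1, 2/3, 4/7). Normalize by dividing by the sum 47/21:
  π = (21/47, 14/47, 12/47).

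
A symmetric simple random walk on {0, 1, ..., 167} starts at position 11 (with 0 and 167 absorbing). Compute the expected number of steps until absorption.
E[τ | X_0 = 11] = 1716

Let v_k = E[τ | X_0 = k]. Boundary: v_0 = v_167 = 0. Recurrence: v_k = 1 + (v_{k-1} + v_{k+1})/2 for 1 ≤ k ≤ 166. The particular solution to v_k − (v_{k-1} + v_{k+1})/2 = 1 is v_k = −k^2. Adding homogeneous solution A + B k and matching boundaries gives v_k = k (167 − k). Substituting k = 11: v_11 = 11 · 156 = 1716.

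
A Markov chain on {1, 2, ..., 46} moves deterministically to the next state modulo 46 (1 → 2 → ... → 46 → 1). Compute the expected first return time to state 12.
E[T_12 | X_0 = 12] = 46

The chain cycles deterministically, so starting at state 12 it returns in exactly 46 steps. Equivalently, the stationary distribution is uniform π_j = 1/46 for every state j, so by Kac's formula E[T_12] = 1/π_12 = 46.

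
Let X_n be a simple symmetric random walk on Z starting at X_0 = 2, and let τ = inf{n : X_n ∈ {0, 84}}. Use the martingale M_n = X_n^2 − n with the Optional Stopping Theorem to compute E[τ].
E[τ] = 164

M_n = X_n^2 − n is a martingale (since E[X_{n+1}^2 | F_n] = X_n^2 + 1). By OST (τ has finite mean in a bounded region), E[M_τ] = E[M_0] = X_0^2 − 0 = 2^2 = 4. Also E[M_τ] = E[X_τ^2] − E[τ]. The walk exits at 0 or 84, with P(hit 84 first) = 2/84, so E[X_τ^2] = 84^2 · 2/84 + 0 = 168. Thus E[τ] = E[X_τ^2] − E[M_τ] = 168 − 4 = 164 = 2(84 − 2) = 164.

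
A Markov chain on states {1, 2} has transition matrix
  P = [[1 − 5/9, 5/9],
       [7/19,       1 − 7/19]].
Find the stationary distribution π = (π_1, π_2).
π_1 = 63/158, π_2 = 95/158

Solve πP = π with π_1 + π_2 = 1. From πP = π: π_1 · (1 − 5/9) + π_2 · 7/19 = π_1 ⇒ π_2 · 7/19 = π_1 · 5/9 ⇒ π_2/π_1 = (5/9)/(7/19) = 95/63. Together with π_1 + π_2 = 1:
  π_1 = (7/19)/(5/9 + 7/19) = (7/19)/(158/171) = 63/158,
  π_2 = (5/9)/(5/9 + 7/19) = (5/9)/(158/171) = 95/158.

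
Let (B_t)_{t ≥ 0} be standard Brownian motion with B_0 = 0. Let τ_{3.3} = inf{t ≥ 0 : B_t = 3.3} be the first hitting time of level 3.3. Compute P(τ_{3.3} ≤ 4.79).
P(τ_{3.3} ≤ 4.79) = 2(1 − Φ(3.3/√4.79)) = 2(1 − Φ(1.5078)) ≈ 0.1316

By the reflection principle for standard BM, P(τ_b ≤ t) = 2 · P(B_t ≥ b). Since B_t ~ N(0, t), P(B_t ≥ 3.3) = 1 − Φ(3.3/√t) = 1 − Φ(3.3/√4.79) = 1 − Φ(1.5078) ≈ 0.06580. Doubling: P(τ_{3.3} ≤ 4.79) ≈ 2 · 0.06580 = 0.13160 ≈ 0.1316.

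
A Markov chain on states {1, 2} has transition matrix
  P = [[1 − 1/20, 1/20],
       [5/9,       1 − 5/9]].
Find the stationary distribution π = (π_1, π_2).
π_1 = 100/109, π_2 = 9/109

Solve πP = π with π_1 + π_2 = 1. From πP = π: π_1 · (1 − 1/20) + π_2 · 5/9 = π_1 ⇒ π_2 · 5/9 = π_1 · 1/20 ⇒ π_2/π_1 = (1/20)/(5/9) = 9/100. Together with π_1 + π_2 = 1:
  π_1 = (5/9)/(1/20 + 5/9) = (5/9)/(109/180) = 100/109,
  π_2 = (1/20)/(1/20 + 5/9) = (1/20)/(109/180) = 9/109.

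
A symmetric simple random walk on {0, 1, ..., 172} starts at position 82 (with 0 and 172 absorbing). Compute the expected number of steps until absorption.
E[τ | X_0 = 82] = 7380

Let v_k = E[τ | X_0 = k]. Boundary: v_0 = v_172 = 0. Recurrence: v_k = 1 + (v_{k-1} + v_{k+1})/2 for 1 ≤ k ≤ 171. The particular solution to v_k − (v_{k-1} + v_{k+1})/2 = 1 is v_k = −k^2. Adding homogeneous solution A + B k and matching boundaries gives v_k = k (172 − k). Substituting k = 82: v_82 = 82 · 90 = 7380.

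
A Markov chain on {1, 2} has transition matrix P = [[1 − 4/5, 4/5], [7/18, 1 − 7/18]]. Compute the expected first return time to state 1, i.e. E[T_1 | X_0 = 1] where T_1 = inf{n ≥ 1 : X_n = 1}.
E[T_1 | X_0 = 1] = 1/π_1 = 107/35

For an irreducible recurrent Markov chain with stationary distribution π, E[T_i | X_0 = i] = 1/π_i (Kac's formula). Here π_1 = (7/18)/(4/5 + 7/18) = (7/18)/(107/90) = 35/107, so E[T_1 | X_0 = 1] = 1/π_1 = (4/5 + 7/18)/(7/18) = (107/90)/(7/18) = 107/35.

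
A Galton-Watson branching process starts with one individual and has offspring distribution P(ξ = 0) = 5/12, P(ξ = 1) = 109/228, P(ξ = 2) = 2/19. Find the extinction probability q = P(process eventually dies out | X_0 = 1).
q = 1

Mean offspring μ = 0·5/12 + 1·109/228 + 2·2/19 = 157/228 ≤ 1. For μ ≤ 1 with offspring not concentrated at 1, the Galton-Watson process goes extinct almost surely, so q = 1.
(Algebraic check: The pgf is f(s) = 5/12 + 109/228·s + 2/19·s². The extinction probability q is the smallest fixed point of f in [0, 1]. Setting s = f(s):
  2/19·s² + (109/228 − 1)·s + 5/12 = 0
  2/19·s² − (5/12 + 2/19)·s + 5/12 = 0
which factors as (s − 1)·(2/19·s − 5/12) = 0, giving roots s = 1 and s = (5/12)/(2/19) = 95/24. Since 95/24 ≥ 1, the smallest root in [0, 1] is s = 1.)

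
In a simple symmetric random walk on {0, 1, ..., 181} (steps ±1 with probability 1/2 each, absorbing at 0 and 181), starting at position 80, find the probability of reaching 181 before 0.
P(hit 181 before 0) = 80/181

Let u_k = P(hit 181 before 0 | start at k). Then u_0 = 0, u_181 = 1, and u_k = u_{k-1}/2 + u_{k+1}/2 for 1 ≤ k ≤ 180. This harmonic recurrence is solved by u_k = k/181, giving u_80 = 80/181.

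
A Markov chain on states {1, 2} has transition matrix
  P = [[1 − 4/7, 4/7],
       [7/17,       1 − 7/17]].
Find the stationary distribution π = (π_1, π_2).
π_1 = 49/117, π_2 = 68/117

Solve πP = π with π_1 + π_2 = 1. From πP = π: π_1 · (1 − 4/7) + π_2 · 7/17 = π_1 ⇒ π_2 · 7/17 = π_1 · 4/7 ⇒ π_2/π_1 = (4/7)/(7/17) = 68/49. Together with π_1 + π_2 = 1:
  π_1 = (7/17)/(4/7 + 7/17) = (7/17)/(117/119) = 49/117,
  π_2 = (4/7)/(4/7 + 7/17) = (4/7)/(117/119) = 68/117.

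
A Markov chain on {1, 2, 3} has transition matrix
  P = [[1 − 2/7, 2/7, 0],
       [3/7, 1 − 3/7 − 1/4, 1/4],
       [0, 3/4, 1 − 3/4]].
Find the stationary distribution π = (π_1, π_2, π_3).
π = (9/17, 6/17, 2/17)

This is a birth-death chain on three states, which satisfies detailed balance: π_1 · P_{12} = π_2 · P_{21} and π_2 · P_{23} = π_3 · P_{32}.
From π_1 · 2/7 = π_2 · 3/7: π_2/π_1 = (2/7)/(3/7) = 2/3.
From π_2 · 1/4 = π_3 · 3/4: π_3/π_2 = (1/4)/(3/4) = 1/3.
Take π_1 proportional to 1; then unnormalized π = (1, 2/3, 2/9). Normalize by dividing by the sum 17/9:
  π = (9/17, 6/17, 2/17).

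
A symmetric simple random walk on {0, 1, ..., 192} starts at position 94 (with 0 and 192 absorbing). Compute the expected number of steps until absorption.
E[τ | X_0 = 94] = 9212

Let v_k = E[τ | X_0 = k]. Boundary: v_0 = v_192 = 0. Recurrence: v_k = 1 + (v_{k-1} + v_{k+1})/2 for 1 ≤ k ≤ 191. The particular solution to v_k − (v_{k-1} + v_{k+1})/2 = 1 is v_k = −k^2. Adding homogeneous solution A + B k and matching boundaries gives v_k = k (192 − k). Substituting k = 94: v_94 = 94 · 98 = 9212.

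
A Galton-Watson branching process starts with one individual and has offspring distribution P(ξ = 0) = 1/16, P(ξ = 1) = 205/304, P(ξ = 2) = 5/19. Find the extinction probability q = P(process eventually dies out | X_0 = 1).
q = 19/80

The pgf is f(s) = 1/16 + 205/304·s + 5/19·s². The extinction probability q is the smallest fixed point of f in [0, 1]. Setting s = f(s):
  5/19·s² + (205/304 − 1)·s + 1/16 = 0
  5/19·s² − (1/16 + 5/19)·s + 1/16 = 0
which factors as (s − 1)·(5/19·s − 1/16) = 0, giving roots s = 1 and s = (1/16)/(5/19) = 19/80.
Mean offspring μ = 205/304 + 2·5/19 = 365/304 > 1 (supercritical), so q < 1. The extinction probability is the smaller root: q = (1/16)/(5/19) = 19/80.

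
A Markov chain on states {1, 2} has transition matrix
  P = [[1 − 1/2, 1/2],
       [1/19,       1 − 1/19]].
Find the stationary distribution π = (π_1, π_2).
π_1 = 2/21, π_2 = 19/21

Solve πP = π with π_1 + π_2 = 1. From πP = π: π_1 · (1 − 1/2) + π_2 · 1/19 = π_1 ⇒ π_2 · 1/19 = π_1 · 1/2 ⇒ π_2/π_1 = (1/2)/(1/19) = 19/2. Together with π_1 + π_2 = 1:
  π_1 = (1/19)/(1/2 + 1/19) = (1/19)/(21/38) = 2/21,
  π_2 = (1/2)/(1/2 + 1/19) = (1/2)/(21/38) = 19/21.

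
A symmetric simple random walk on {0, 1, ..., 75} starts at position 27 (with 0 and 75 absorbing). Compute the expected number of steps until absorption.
E[τ | X_0 = 27] = 1296

Let v_k = E[τ | X_0 = k]. Boundary: v_0 = v_75 = 0. Recurrence: v_k = 1 + (v_{k-1} + v_{k+1})/2 for 1 ≤ k ≤ 74. The particular solution to v_k − (v_{k-1} + v_{k+1})/2 = 1 is v_k = −k^2. Adding homogeneous solution A + B k and matching boundaries gives v_k = k (75 − k). Substituting k = 27: v_27 = 27 · 48 = 1296.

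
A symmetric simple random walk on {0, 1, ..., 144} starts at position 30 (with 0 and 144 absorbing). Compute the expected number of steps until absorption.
E[τ | X_0 = 30] = 3420

Let v_k = E[τ | X_0 = k]. Boundary: v_0 = v_144 = 0. Recurrence: v_k = 1 + (v_{k-1} + v_{k+1})/2 for 1 ≤ k ≤ 143. The particular solution to v_k − (v_{k-1} + v_{k+1})/2 = 1 is v_k = −k^2. Adding homogeneous solution A + B k and matching boundaries gives v_k = k (144 − k). Substituting k = 30: v_30 = 30 · 114 = 3420.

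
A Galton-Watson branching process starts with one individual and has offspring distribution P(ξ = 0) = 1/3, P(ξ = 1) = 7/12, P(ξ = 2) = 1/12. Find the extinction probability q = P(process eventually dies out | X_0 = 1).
q = 1

Mean offspring μ = 0·1/3 + 1·7/12 + 2·1/12 = 3/4 ≤ 1. For μ ≤ 1 with offspring not concentrated at 1, the Galton-Watson process goes extinct almost surely, so q = 1.
(Algebraic check: The pgf is f(s) = 1/3 + 7/12·s + 1/12·s². The extinction probability q is the smallest fixed point of f in [0, 1]. Setting s = f(s):
  1/12·s² + (7/12 − 1)·s + 1/3 = 0
  1/12·s² − (1/3 + 1/12)·s + 1/3 = 0
which factors as (s − 1)·(1/12·s − 1/3) = 0, giving roots s = 1 and s = (1/3)/(1/12) = 4. Since 4 ≥ 1, the smallest root in [0, 1] is s = 1.)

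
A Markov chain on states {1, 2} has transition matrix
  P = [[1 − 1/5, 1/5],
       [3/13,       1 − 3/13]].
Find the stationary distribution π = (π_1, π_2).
π_1 = 15/28, π_2 = 13/28

Solve πP = π with π_1 + π_2 = 1. From πP = π: π_1 · (1 − 1/5) + π_2 · 3/13 = π_1 ⇒ π_2 · 3/13 = π_1 · 1/5 ⇒ π_2/π_1 = (1/5)/(3/13) = 13/15. Together with π_1 + π_2 = 1:
  π_1 = (3/13)/(1/5 + 3/13) = (3/13)/(28/65) = 15/28,
  π_2 = (1/5)/(1/5 + 3/13) = (1/5)/(28/65) = 13/28.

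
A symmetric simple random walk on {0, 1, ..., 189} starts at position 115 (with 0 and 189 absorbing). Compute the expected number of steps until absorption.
E[τ | X_0 = 115] = 8510

Let v_k = E[τ | X_0 = k]. Boundary: v_0 = v_189 = 0. Recurrence: v_k = 1 + (v_{k-1} + v_{k+1})/2 for 1 ≤ k ≤ 188. The particular solution to v_k − (v_{k-1} + v_{k+1})/2 = 1 is v_k = −k^2. Adding homogeneous solution A + B k and matching boundaries gives v_k = k (189 − k). Substituting k = 115: v_115 = 115 · 74 = 8510.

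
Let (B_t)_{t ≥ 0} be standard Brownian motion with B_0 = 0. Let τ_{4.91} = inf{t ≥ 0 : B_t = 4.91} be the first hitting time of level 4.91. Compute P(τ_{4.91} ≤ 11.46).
P(τ_{4.91} ≤ 11.46) = 2(1 − Φ(4.91/√11.46)) = 2(1 − Φ(1.4504)) ≈ 0.1469

By the reflection principle for standard BM, P(τ_b ≤ t) = 2 · P(B_t ≥ b). Since B_t ~ N(0, t), P(B_t ≥ 4.91) = 1 − Φ(4.91/√t) = 1 − Φ(4.91/√11.46) = 1 − Φ(1.4504) ≈ 0.07347. Doubling: P(τ_{4.91} ≤ 11.46) ≈ 2 · 0.07347 = 0.14694 ≈ 0.1469.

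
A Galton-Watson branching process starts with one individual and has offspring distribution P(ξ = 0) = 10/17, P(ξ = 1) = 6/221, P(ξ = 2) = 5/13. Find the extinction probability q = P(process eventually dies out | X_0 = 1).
q = 1

Mean offspring μ = 0·10/17 + 1·6/221 + 2·5/13 = 176/221 ≤ 1. For μ ≤ 1 with offspring not concentrated at 1, the Galton-Watson process goes extinct almost surely, so q = 1.
(Algebraic check: The pgf is f(s) = 10/17 + 6/221·s + 5/13·s². The extinction probability q is the smallest fixed point of f in [0, 1]. Setting s = f(s):
  5/13·s² + (6/221 − 1)·s + 10/17 = 0
  5/13·s² − (10/17 + 5/13)·s + 10/17 = 0
which factors as (s − 1)·(5/13·s − 10/17) = 0, giving roots s = 1 and s = (10/17)/(5/13) = 26/17. Since 26/17 ≥ 1, the smallest root in [0, 1] is s = 1.)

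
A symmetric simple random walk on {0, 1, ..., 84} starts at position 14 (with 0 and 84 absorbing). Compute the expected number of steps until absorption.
E[τ | X_0 = 14] = 980

Let v_k = E[τ | X_0 = k]. Boundary: v_0 = v_84 = 0. Recurrence: v_k = 1 + (v_{k-1} + v_{k+1})/2 for 1 ≤ k ≤ 83. The particular solution to v_k − (v_{k-1} + v_{k+1})/2 = 1 is v_k = −k^2. Adding homogeneous solution A + B k and matching boundaries gives v_k = k (84 − k). Substituting k = 14: v_14 = 14 · 70 = 980.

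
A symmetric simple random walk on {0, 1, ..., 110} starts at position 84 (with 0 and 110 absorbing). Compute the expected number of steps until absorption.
E[τ | X_0 = 84] = 2184

Let v_k = E[τ | X_0 = k]. Boundary: v_0 = v_110 = 0. Recurrence: v_k = 1 + (v_{k-1} + v_{k+1})/2 for 1 ≤ k ≤ 109. The particular solution to v_k − (v_{k-1} + v_{k+1})/2 = 1 is v_k = −k^2. Adding homogeneous solution A + B k and matching boundaries gives v_k = k (110 − k). Substituting k = 84: v_84 = 84 · 26 = 2184.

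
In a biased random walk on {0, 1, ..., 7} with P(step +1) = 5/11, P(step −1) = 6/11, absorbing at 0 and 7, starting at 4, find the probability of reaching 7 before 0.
P(hit 7 before 0) = (1 − (6/5)^4) / (1 − (6/5)^7) = 83875/201811

Let u_k denote P(reach 7 before 0 | start at k). Boundary: u_0 = 0, u_7 = 1. Recurrence: u_k = 5/11·u_{k+1} + 6/11·u_{k-1} for 1 ≤ k ≤ 6. Try u_k = A + B·r^k with r = q/p = (6/11)/(5/11) = 6/5. Substitution satisfies the recurrence; boundary conditions give:
  u_k = (1 − r^k) / (1 − r^N) = (1 − (6/5)^4) / (1 − (6/5)^7) = 83875/201811.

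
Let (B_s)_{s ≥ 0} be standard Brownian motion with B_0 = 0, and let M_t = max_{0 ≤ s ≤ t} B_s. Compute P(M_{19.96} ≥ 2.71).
P(M_{19.96} ≥ 2.71) = 2·P(B_{19.96} ≥ 2.71) = 2(1 − Φ(2.71/√19.96)) ≈ 0.5441

By the reflection principle for Brownian motion, P(M_t ≥ a) = 2 · P(B_t ≥ a) for a ≥ 0. Since B_t ~ N(0, t), P(B_t ≥ 2.71) = 1 − Φ(2.71/√t) = 1 − Φ(2.71/√19.96) = 1 − Φ(0.6066). So
  P(M_{19.96} ≥ 2.71) = 2(1 − Φ(0.6066)) ≈ 0.5441.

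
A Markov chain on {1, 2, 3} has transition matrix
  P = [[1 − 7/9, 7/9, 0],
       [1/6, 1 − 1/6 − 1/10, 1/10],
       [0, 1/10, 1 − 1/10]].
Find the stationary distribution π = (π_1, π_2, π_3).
π = (3/31, 14/31, 14/31)

This is a birth-death chain on three states, which satisfies detailed balance: π_1 · P_{12} = π_2 · P_{21} and π_2 · P_{23} = π_3 · P_{32}.
From π_1 · 7/9 = π_2 · 1/6: π_2/π_1 = (7/9)/(1/6) = 14/3.
From π_2 · 1/10 = π_3 · 1/10: π_3/π_2 = (1/10)/(1/10) = 1.
Take π_1 proportional to 1; then unnormalized π = (1, 14/3, 14/3). Normalize by dividing by the sum 31/3:
  π = (3/31, 14/31, 14/31).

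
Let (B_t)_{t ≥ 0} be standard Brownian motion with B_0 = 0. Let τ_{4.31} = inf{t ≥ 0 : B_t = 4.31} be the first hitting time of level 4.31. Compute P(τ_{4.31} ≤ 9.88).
P(τ_{4.31} ≤ 9.88) = 2(1 − Φ(4.31/√9.88)) = 2(1 − Φ(1.3712)) ≈ 0.1703

By the reflection principle for standard BM, P(τ_b ≤ t) = 2 · P(B_t ≥ b). Since B_t ~ N(0, t), P(B_t ≥ 4.31) = 1 − Φ(4.31/√t) = 1 − Φ(4.31/√9.88) = 1 − Φ(1.3712) ≈ 0.08516. Doubling: P(τ_{4.31} ≤ 9.88) ≈ 2 · 0.08516 = 0.17032 ≈ 0.1703.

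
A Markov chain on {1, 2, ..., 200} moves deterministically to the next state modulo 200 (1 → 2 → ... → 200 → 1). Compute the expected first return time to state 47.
E[T_47 | X_0 = 47] = 200

The chain cycles deterministically, so starting at state 47 it returns in exactly 200 steps. Equivalently, the stationary distribution is uniform π_j = 1/200 for every state j, so by Kac's formula E[T_47] = 1/π_47 = 200.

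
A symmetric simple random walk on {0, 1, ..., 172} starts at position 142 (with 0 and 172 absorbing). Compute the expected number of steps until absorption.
E[τ | X_0 = 142] = 4260

Let v_k = E[τ | X_0 = k]. Boundary: v_0 = v_172 = 0. Recurrence: v_k = 1 + (v_{k-1} + v_{k+1})/2 for 1 ≤ k ≤ 171. The particular solution to v_k − (v_{k-1} + v_{k+1})/2 = 1 is v_k = −k^2. Adding homogeneous solution A + B k and matching boundaries gives v_k = k (172 − k). Substituting k = 142: v_142 = 142 · 30 = 4260.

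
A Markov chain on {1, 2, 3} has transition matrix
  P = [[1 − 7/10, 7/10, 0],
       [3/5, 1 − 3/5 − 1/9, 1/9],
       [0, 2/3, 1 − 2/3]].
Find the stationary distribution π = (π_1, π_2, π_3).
π = (36/85, 42/85, 7/85)

This is a birth-death chain on three states, which satisfies detailed balance: π_1 · P_{12} = π_2 · P_{21} and π_2 · P_{23} = π_3 · P_{32}.
From π_1 · 7/10 = π_2 · 3/5: π_2/π_1 = (7/10)/(3/5) = 7/6.
From π_2 · 1/9 = π_3 · 2/3: π_3/π_2 = (1/9)/(2/3) = 1/6.
Take π_1 proportional to 1; then unnormalized π = (1, 7/6, 7/36). Normalize by dividing by the sum 85/36:
  π = (36/85, 42/85, 7/85).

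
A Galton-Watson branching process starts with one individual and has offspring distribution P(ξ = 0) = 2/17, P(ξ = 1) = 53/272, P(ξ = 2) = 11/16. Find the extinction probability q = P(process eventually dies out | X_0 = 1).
q = 32/187

The pgf is f(s) = 2/17 + 53/272·s + 11/16·s². The extinction probability q is the smallest fixed point of f in [0, 1]. Setting s = f(s):
  11/16·s² + (53/272 − 1)·s + 2/17 = 0
  11/16·s² − (2/17 + 11/16)·s + 2/17 = 0
which factors as (s − 1)·(11/16·s − 2/17) = 0, giving roots s = 1 and s = (2/17)/(11/16) = 32/187.
Mean offspring μ = 53/272 + 2·11/16 = 427/272 > 1 (supercritical), so q < 1. The extinction probability is the smaller root: q = (2/17)/(11/16) = 32/187.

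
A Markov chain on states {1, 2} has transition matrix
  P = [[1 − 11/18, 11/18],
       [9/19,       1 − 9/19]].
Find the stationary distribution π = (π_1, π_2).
π_1 = 162/371, π_2 = 209/371

Solve πP = π with π_1 + π_2 = 1. From πP = π: π_1 · (1 − 11/18) + π_2 · 9/19 = π_1 ⇒ π_2 · 9/19 = π_1 · 11/18 ⇒ π_2/π_1 = (11/18)/(9/19) = 209/162. Together with π_1 + π_2 = 1:
  π_1 = (9/19)/(11/18 + 9/19) = (9/19)/(371/342) = 162/371,
  π_2 = (11/18)/(11/18 + 9/19) = (11/18)/(371/342) = 209/371.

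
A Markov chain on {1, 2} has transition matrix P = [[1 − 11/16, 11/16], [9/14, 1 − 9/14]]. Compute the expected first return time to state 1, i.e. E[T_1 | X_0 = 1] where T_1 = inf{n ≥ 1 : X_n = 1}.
E[T_1 | X_0 = 1] = 1/π_1 = 149/72

For an irreducible recurrent Markov chain with stationary distribution π, E[T_i | X_0 = i] = 1/π_i (Kac's formula). Here π_1 = (9/14)/(11/16 + 9/14) = (9/14)/(149/112) = 72/149, so E[T_1 | X_0 = 1] = 1/π_1 = (11/16 + 9/14)/(9/14) = (149/112)/(9/14) = 149/72.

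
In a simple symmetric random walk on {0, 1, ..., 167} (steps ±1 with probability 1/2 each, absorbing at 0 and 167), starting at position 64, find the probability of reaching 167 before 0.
P(hit 167 before 0) = 64/167

Let u_k = P(hit 167 before 0 | start at k). Then u_0 = 0, u_167 = 1, and u_k = u_{k-1}/2 + u_{k+1}/2 for 1 ≤ k ≤ 166. This harmonic recurrence is solved by u_k = k/167, giving u_64 = 64/167.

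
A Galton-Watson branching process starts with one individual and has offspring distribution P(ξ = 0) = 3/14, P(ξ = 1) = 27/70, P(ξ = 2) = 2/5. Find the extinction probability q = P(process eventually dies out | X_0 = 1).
q = 15/28

The pgf is f(s) = 3/14 + 27/70·s + 2/5·s². The extinction probability q is the smallest fixed point of f in [0, 1]. Setting s = f(s):
  2/5·s² + (27/70 − 1)·s + 3/14 = 0
  2/5·s² − (3/14 + 2/5)·s + 3/14 = 0
which factors as (s − 1)·(2/5·s − 3/14) = 0, giving roots s = 1 and s = (3/14)/(2/5) = 15/28.
Mean offspring μ = 27/70 + 2·2/5 = 83/70 > 1 (supercritical), so q < 1. The extinction probability is the smaller root: q = (3/14)/(2/5) = 15/28.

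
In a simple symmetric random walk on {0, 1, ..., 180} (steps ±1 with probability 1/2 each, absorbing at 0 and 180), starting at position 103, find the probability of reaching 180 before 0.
P(hit 180 before 0) = 103/180

Let u_k = P(hit 180 before 0 | start at k). Then u_0 = 0, u_180 = 1, and u_k = u_{k-1}/2 + u_{k+1}/2 for 1 ≤ k ≤ 179. This harmonic recurrence is solved by u_k = k/180, giving u_103 = 103/180.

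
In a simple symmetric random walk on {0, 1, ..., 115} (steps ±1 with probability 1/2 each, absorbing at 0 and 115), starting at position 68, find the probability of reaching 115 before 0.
P(hit 115 before 0) = 68/115

Let u_k = P(hit 115 before 0 | start at k). Then u_0 = 0, u_115 = 1, and u_k = u_{k-1}/2 + u_{k+1}/2 for 1 ≤ k ≤ 114. This harmonic recurrence is solved by u_k = k/115, giving u_68 = 68/115.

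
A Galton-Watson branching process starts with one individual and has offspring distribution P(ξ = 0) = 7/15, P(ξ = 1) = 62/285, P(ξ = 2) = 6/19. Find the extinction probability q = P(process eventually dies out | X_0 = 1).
q = 1

Mean offspring μ = 0·7/15 + 1·62/285 + 2·6/19 = 242/285 ≤ 1. For μ ≤ 1 with offspring not concentrated at 1, the Galton-Watson process goes extinct almost surely, so q = 1.
(Algebraic check: The pgf is f(s) = 7/15 + 62/285·s + 6/19·s². The extinction probability q is the smallest fixed point of f in [0, 1]. Setting s = f(s):
  6/19·s² + (62/285 − 1)·s + 7/15 = 0
  6/19·s² − (7/15 + 6/19)·s + 7/15 = 0
which factors as (s − 1)·(6/19·s − 7/15) = 0, giving roots s = 1 and s = (7/15)/(6/19) = 133/90. Since 133/90 ≥ 1, the smallest root in [0, 1] is s = 1.)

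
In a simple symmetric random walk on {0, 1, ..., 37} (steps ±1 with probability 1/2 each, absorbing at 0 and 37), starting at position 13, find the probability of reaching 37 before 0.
P(hit 37 before 0) = 13/37

Let u_k = P(hit 37 before 0 | start at k). Then u_0 = 0, u_37 = 1, and u_k = u_{k-1}/2 + u_{k+1}/2 for 1 ≤ k ≤ 36. This harmonic recurrence is solved by u_k = k/37, giving u_13 = 13/37.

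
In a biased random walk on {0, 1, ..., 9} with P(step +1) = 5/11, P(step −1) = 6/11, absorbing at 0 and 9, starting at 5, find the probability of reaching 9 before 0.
P(hit 9 before 0) = (1 − (6/5)^5) / (1 − (6/5)^9) = 2906875/8124571

Let u_k denote P(reach 9 before 0 | start at k). Boundary: u_0 = 0, u_9 = 1. Recurrence: u_k = 5/11·u_{k+1} + 6/11·u_{k-1} for 1 ≤ k ≤ 8. Try u_k = A + B·r^k with r = q/p = (6/11)/(5/11) = 6/5. Substitution satisfies the recurrence; boundary conditions give:
  u_k = (1 − r^k) / (1 − r^N) = (1 − (6/5)^5) / (1 − (6/5)^9) = 2906875/8124571.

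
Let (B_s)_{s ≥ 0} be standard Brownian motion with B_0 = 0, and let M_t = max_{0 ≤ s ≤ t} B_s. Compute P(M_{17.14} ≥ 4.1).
P(M_{17.14} ≥ 4.1) = 2·P(B_{17.14} ≥ 4.1) = 2(1 − Φ(4.1/√17.14)) ≈ 0.3220

By the reflection principle for Brownian motion, P(M_t ≥ a) = 2 · P(B_t ≥ a) for a ≥ 0. Since B_t ~ N(0, t), P(B_t ≥ 4.1) = 1 − Φ(4.1/√t) = 1 − Φ(4.1/√17.14) = 1 − Φ(0.9903). So
  P(M_{17.14} ≥ 4.1) = 2(1 − Φ(0.9903)) ≈ 0.3220.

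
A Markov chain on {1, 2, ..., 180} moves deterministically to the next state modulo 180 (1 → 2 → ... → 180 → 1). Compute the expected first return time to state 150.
E[T_150 | X_0 = 150] = 180

The chain cycles deterministically, so starting at state 150 it returns in exactly 180 steps. Equivalently, the stationary distribution is uniform π_j = 1/180 for every state j, so by Kac's formula E[T_150] = 1/π_150 = 180.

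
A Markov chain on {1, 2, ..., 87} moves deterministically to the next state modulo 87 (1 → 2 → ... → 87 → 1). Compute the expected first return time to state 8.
E[T_8 | X_0 = 8] = 87

The chain cycles deterministically, so starting at state 8 it returns in exactly 87 steps. Equivalently, the stationary distribution is uniform π_j = 1/87 for every state j, so by Kac's formula E[T_8] = 1/π_8 = 87.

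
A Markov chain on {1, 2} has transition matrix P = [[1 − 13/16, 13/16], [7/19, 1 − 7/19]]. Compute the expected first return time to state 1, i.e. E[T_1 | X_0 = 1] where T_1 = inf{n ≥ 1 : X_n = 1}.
E[T_1 | X_0 = 1] = 1/π_1 = 359/112

For an irreducible recurrent Markov chain with stationary distribution π, E[T_i | X_0 = i] = 1/π_i (Kac's formula). Here π_1 = (7/19)/(13/16 + 7/19) = (7/19)/(359/304) = 112/359, so E[T_1 | X_0 = 1] = 1/π_1 = (13/16 + 7/19)/(7/19) = (359/304)/(7/19) = 359/112.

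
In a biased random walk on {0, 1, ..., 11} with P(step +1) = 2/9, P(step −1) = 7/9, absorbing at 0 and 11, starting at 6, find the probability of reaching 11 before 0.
P(hit 11 before 0) = (1 − (7/2)^6) / (1 − (7/2)^11) = 752544/395464939

Let u_k denote P(reach 11 before 0 | start at k). Boundary: u_0 = 0, u_11 = 1. Recurrence: u_k = 2/9·u_{k+1} + 7/9·u_{k-1} for 1 ≤ k ≤ 10. Try u_k = A + B·r^k with r = q/p = (7/9)/(2/9) = 7/2. Substitution satisfies the recurrence; boundary conditions give:
  u_k = (1 − r^k) / (1 − r^N) = (1 − (7/2)^6) / (1 − (7/2)^11) = 752544/395464939.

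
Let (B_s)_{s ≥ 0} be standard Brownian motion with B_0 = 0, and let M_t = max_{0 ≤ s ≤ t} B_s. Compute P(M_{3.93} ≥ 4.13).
P(M_{3.93} ≥ 4.13) = 2·P(B_{3.93} ≥ 4.13) = 2(1 − Φ(4.13/√3.93)) ≈ 0.0372

By the reflection principle for Brownian motion, P(M_t ≥ a) = 2 · P(B_t ≥ a) for a ≥ 0. Since B_t ~ N(0, t), P(B_t ≥ 4.13) = 1 − Φ(4.13/√t) = 1 − Φ(4.13/√3.93) = 1 − Φ(2.0833). So
  P(M_{3.93} ≥ 4.13) = 2(1 − Φ(2.0833)) ≈ 0.0372.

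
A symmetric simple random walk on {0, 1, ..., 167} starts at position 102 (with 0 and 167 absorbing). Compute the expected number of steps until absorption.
E[τ | X_0 = 102] = 6630

Let v_k = E[τ | X_0 = k]. Boundary: v_0 = v_167 = 0. Recurrence: v_k = 1 + (v_{k-1} + v_{k+1})/2 for 1 ≤ k ≤ 166. The particular solution to v_k − (v_{k-1} + v_{k+1})/2 = 1 is v_k = −k^2. Adding homogeneous solution A + B k and matching boundaries gives v_k = k (167 − k). Substituting k = 102: v_102 = 102 · 65 = 6630.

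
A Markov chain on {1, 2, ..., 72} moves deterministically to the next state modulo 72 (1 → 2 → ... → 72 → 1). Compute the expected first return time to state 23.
E[T_23 | X_0 = 23] = 72

The chain cycles deterministically, so starting at state 23 it returns in exactly 72 steps. Equivalently, the stationary distribution is uniform π_j = 1/72 for every state j, so by Kac's formula E[T_23] = 1/π_23 = 72.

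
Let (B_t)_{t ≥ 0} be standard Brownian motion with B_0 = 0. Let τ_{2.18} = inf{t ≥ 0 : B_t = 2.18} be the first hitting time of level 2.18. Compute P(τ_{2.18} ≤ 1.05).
P(τ_{2.18} ≤ 1.05) = 2(1 − Φ(2.18/√1.05)) = 2(1 − Φ(2.1275)) ≈ 0.0334

By the reflection principle for standard BM, P(τ_b ≤ t) = 2 · P(B_t ≥ b). Since B_t ~ N(0, t), P(B_t ≥ 2.18) = 1 − Φ(2.18/√t) = 1 − Φ(2.18/√1.05) = 1 − Φ(2.1275) ≈ 0.01669. Doubling: P(τ_{2.18} ≤ 1.05) ≈ 2 · 0.01669 = 0.03338 ≈ 0.0334.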